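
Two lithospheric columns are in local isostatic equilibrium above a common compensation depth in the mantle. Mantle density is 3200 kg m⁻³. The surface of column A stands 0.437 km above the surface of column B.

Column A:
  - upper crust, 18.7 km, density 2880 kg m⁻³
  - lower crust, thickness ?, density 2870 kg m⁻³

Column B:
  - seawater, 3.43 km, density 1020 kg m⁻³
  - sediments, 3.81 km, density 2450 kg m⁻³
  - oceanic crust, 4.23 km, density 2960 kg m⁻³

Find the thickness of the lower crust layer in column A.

Take the compensation level at the base of the deeper column (depth z_c below the surface of column A) and equate Σ ρ_i t_i down to z_c; mantle fills any gap and the z_c terms cancel.
Column A: 18.7×2880 + x×2870 + (z_c − 18.7 − x)×3200
Column B: 0.437×0 + 3.43×1020 + 3.81×2450 + 4.23×2960 + (z_c − 0.437 − 11.47)×3200
The z_c×3200 term appears on both sides and cancels. Collect the known terms of each column as K = Σ(ρt)_known − 3200 × (depth of known layers): K_A = 53856 − 3200×18.7 = −5984; K_B = 25353.9 − 3200×(0.437 + 11.47) = −12748.5.
Balance: K_A − x×(3200 − 2870) = K_B, so x = (K_A − K_B)/(3200 − 2870) = 6764.5/330 = 20.5 km.

20.5 km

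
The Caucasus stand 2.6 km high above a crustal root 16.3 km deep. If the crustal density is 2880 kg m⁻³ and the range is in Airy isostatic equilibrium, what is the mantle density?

3340 kg m⁻³

Airy balance: ρ_c h = (ρ_m − ρ_c) r → ρ_m = ρ_c (1 + h/r).
ρ_m = 2880 × (1 + 2.6 km/16.3 km) = 3340 kg m⁻³.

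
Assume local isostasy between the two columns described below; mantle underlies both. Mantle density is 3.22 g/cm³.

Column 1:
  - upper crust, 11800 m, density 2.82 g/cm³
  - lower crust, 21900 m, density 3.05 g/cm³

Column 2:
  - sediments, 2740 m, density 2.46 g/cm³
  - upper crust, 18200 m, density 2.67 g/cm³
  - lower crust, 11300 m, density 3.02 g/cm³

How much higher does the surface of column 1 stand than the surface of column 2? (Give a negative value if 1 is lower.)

−1840 m

For any compensation level in the mantle, the mantle terms cancel and isostasy reduces to e = (Σt_1 − Σt_2) − (Σ(ρt)_1 − Σ(ρt)_2) / ρ_m.
Σt_1 = 33700 m; Σt_2 = 32240 m; Σ(ρt)_1 = 100071; Σ(ρt)_2 = 89460.4 (in m·g/cm³).
e = (33700 − 32240) − (100071 − 89460.4) / 3.22 = −1840 m.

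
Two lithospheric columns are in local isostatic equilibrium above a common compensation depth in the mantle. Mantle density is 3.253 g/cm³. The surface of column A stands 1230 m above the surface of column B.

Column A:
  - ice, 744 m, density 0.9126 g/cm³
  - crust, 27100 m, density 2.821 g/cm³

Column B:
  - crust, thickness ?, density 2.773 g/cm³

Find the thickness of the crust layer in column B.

19700 m

Take the compensation level at the base of the deeper column (depth z_c below the surface of column A) and equate Σ ρ_i t_i down to z_c; mantle fills any gap and the z_c terms cancel.
Column A: 744×0.9126 + 27100×2.821 + (z_c − 27844)×3.253
Column B: 1230×0 + x×2.773 + (z_c − 1230 − 0 − x)×3.253
The z_c×3.253 term appears on both sides and cancels. Collect the known terms of each column as K = Σ(ρt)_known − 3.253 × (depth of known layers): K_A = 77128.0744 − 3.253×27844 = −13448.4576; K_B = 0 − 3.253×(1230 + 0) = −4001.19.
Balance: K_A = K_B − x×(3.253 − 2.773), so x = (K_B − K_A)/(3.253 − 2.773) = 9447.27/0.48 = 19700 m.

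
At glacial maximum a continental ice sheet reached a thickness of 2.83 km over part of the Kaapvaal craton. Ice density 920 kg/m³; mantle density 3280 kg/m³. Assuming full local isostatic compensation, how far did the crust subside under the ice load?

Equating mass per unit area of the two columns: the ice load ρ_ice t is balanced by mantle displaced below, ρ_m s.
s = t ρ_ice / ρ_m = 2.83 km × 920/3280 = 0.794 km.

0.794 km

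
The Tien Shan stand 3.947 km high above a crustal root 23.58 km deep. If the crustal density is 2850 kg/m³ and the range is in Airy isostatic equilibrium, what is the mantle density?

3330 kg/m³

Airy balance: ρ_c h = (ρ_m − ρ_c) r → ρ_m = ρ_c (1 + h/r).
ρ_m = 2850 × (1 + 3.947 km/23.58 km) = 3330 kg/m³.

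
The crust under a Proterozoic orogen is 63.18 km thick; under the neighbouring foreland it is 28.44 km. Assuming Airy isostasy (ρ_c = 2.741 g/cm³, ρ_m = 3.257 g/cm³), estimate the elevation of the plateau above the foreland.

Excess crust Δ = 63.18 km − 28.44 km = 34.74 km, split between elevation h and root r with h + r = Δ.
Airy balance ρ_c h = (ρ_m − ρ_c) r gives r = h ρ_c/(ρ_m − ρ_c), so h (1 + ρ_c/(ρ_m − ρ_c)) = Δ, i.e. h = Δ (ρ_m − ρ_c)/ρ_m.
h = 34.74 km × 0.516/3.257 = 5.5 km.

5.5 km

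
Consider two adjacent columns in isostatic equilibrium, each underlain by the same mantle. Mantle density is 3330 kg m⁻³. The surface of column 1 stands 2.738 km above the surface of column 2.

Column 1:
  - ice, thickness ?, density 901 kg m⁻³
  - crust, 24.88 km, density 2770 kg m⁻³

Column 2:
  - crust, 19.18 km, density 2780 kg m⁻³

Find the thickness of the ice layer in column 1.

2.36 km

Take the compensation level at the base of the deeper column (depth z_c below the surface of column 1) and equate Σ ρ_i t_i down to z_c; mantle fills any gap and the z_c terms cancel.
Column 1: x×901 + 24.88×2770 + (z_c − 24.88 − x)×3330
Column 2: 2.738×0 + 19.18×2780 + (z_c − 2.738 − 19.18)×3330
The z_c×3330 term appears on both sides and cancels. Collect the known terms of each column as K = Σ(ρt)_known − 3330 × (depth of known layers): K_1 = 68917.6 − 3330×24.88 = −13932.8; K_2 = 53320.4 − 3330×(2.738 + 19.18) = −19666.54.
Balance: K_1 − x×(3330 − 901) = K_2, so x = (K_1 − K_2)/(3330 − 901) = 5733.74/2429 = 2.36 km.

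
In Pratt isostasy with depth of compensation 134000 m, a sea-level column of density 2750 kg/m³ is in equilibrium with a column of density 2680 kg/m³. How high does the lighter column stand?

3500 m

ρ_ref D = ρ (D + h) → h = D (ρ_ref − ρ)/ρ.
h = 134000 m × (2750 − 2680)/2680 = 3500 m.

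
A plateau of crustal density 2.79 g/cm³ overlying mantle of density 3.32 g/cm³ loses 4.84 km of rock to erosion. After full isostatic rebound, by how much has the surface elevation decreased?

Rebound u = e ρ_c/ρ_m = 4.84 km × 2.79/3.32 = 4.067 km.
Net surface drop = e − u = 4.84 km − 4.067 km = e (ρ_m − ρ_c)/ρ_m = 0.773 km.

0.773 km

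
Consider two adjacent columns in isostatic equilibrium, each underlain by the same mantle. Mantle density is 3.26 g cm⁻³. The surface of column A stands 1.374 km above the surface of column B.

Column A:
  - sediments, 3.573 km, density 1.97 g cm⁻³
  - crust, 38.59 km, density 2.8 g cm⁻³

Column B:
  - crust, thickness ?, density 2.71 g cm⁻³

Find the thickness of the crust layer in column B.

32.5 km

Take the compensation level at the base of the deeper column (depth z_c below the surface of column A) and equate Σ ρ_i t_i down to z_c; mantle fills any gap and the z_c terms cancel.
Column A: 3.573×1.97 + 38.59×2.8 + (z_c − 42.163)×3.26
Column B: 1.374×0 + x×2.71 + (z_c − 1.374 − 0 − x)×3.26
The z_c×3.26 term appears on both sides and cancels. Collect the known terms of each column as K = Σ(ρt)_known − 3.26 × (depth of known layers): K_A = 115.09081 − 3.26×42.163 = −22.36057; K_B = 0 − 3.26×(1.374 + 0) = −4.47924.
Balance: K_A = K_B − x×(3.26 − 2.71), so x = (K_B − K_A)/(3.26 − 2.71) = 17.8813/0.55 = 32.5 km.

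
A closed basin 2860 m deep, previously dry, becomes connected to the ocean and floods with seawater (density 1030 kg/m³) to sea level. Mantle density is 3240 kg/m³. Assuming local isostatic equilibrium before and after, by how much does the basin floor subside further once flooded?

After flooding the water column is d + s deep. Its weight must equal the weight of mantle displaced by the extra subsidence s: (d + s) ρ_w = s ρ_m.
s = d ρ_w / (ρ_m − ρ_w) = 2860 m × 1030/(3240 − 1030) = 1330 m.

1330 m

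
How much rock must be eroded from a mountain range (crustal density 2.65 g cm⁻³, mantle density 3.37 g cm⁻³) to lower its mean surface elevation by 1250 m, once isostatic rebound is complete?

5850 m

Net drop Δ = e − u = e − e ρ_c/ρ_m = e (ρ_m − ρ_c)/ρ_m.
e = Δ ρ_m/(ρ_m − ρ_c) = 1250 m × 3.37/0.72 = 5850 m.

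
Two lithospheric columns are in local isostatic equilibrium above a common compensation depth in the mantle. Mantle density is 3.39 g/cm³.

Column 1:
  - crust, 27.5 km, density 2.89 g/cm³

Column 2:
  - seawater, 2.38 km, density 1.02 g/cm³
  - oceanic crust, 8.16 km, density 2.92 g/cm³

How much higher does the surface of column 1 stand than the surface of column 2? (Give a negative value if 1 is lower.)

For any compensation level in the mantle, the mantle terms cancel and isostasy reduces to e = (Σt_1 − Σt_2) − (Σ(ρt)_1 − Σ(ρt)_2) / ρ_m.
Σt_1 = 27.5 km; Σt_2 = 10.54 km; Σ(ρt)_1 = 79.475; Σ(ρt)_2 = 26.2548 (in km·g/cm³).
e = (27.5 − 10.54) − (79.475 − 26.2548) / 3.39 = 1.26 km.

1.26 km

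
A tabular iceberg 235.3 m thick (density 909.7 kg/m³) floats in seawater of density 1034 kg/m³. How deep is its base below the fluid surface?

Draft d = t ρ_obj/ρ_fluid = 235.3 m × 909.7/1034 = 207 m.

207 m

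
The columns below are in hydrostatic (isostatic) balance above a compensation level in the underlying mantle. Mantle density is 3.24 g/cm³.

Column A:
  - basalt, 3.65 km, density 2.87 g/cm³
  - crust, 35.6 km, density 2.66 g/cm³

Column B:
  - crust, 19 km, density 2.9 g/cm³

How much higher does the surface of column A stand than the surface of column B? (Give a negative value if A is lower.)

For any compensation level in the mantle, the mantle terms cancel and isostasy reduces to e = (Σt_A − Σt_B) − (Σ(ρt)_A − Σ(ρt)_B) / ρ_m.
Σt_A = 39.25 km; Σt_B = 19 km; Σ(ρt)_A = 105.1715; Σ(ρt)_B = 55.1 (in km·g/cm³).
e = (39.25 − 19) − (105.1715 − 55.1) / 3.24 = 4.8 km.

4.8 km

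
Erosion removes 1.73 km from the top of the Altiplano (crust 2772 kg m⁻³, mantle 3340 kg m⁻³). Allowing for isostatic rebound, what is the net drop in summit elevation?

Rebound u = e ρ_c/ρ_m = 1.73 km × 2772/3340 = 1.436 km.
Net surface drop = e − u = 1.73 km − 1.436 km = e (ρ_m − ρ_c)/ρ_m = 0.294 km.

0.294 km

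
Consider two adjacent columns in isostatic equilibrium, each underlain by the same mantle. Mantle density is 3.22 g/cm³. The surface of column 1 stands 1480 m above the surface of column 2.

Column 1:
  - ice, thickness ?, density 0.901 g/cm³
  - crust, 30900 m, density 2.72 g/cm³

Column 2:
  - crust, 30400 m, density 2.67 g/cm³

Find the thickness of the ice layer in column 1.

2600 m

Take the compensation level at the base of the deeper column (depth z_c below the surface of column 1) and equate Σ ρ_i t_i down to z_c; mantle fills any gap and the z_c terms cancel.
Column 1: x×0.901 + 30900×2.72 + (z_c − 30900 − x)×3.22
Column 2: 1480×0 + 30400×2.67 + (z_c − 1480 − 30400)×3.22
The z_c×3.22 term appears on both sides and cancels. Collect the known terms of each column as K = Σ(ρt)_known − 3.22 × (depth of known layers): K_1 = 84048 − 3.22×30900 = −15450; K_2 = 81168 − 3.22×(1480 + 30400) = −21485.6.
Balance: K_1 − x×(3.22 − 0.901) = K_2, so x = (K_1 − K_2)/(3.22 − 0.901) = 6035.6/2.319 = 2600 m.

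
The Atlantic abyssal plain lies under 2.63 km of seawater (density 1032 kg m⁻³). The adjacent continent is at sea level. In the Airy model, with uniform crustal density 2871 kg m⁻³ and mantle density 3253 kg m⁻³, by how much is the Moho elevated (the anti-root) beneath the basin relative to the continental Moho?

12.7 km

In Airy isostatic equilibrium: replacing crust with seawater at the top is compensated by replacing crust with mantle at the base: d (ρ_c − ρ_w) = a (ρ_m − ρ_c).
a = d (ρ_c − ρ_w)/(ρ_m − ρ_c) = 2.63 km × 1839/382 = 12.7 km.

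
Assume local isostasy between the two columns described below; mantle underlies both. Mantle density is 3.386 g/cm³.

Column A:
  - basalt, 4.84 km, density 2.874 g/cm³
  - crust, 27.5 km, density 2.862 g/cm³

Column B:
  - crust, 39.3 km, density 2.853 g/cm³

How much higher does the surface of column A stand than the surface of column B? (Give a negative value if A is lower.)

−1.2 km

For any compensation level in the mantle, the mantle terms cancel and isostasy reduces to e = (Σt_A − Σt_B) − (Σ(ρt)_A − Σ(ρt)_B) / ρ_m.
Σt_A = 32.34 km; Σt_B = 39.3 km; Σ(ρt)_A = 92.61516; Σ(ρt)_B = 112.1229 (in km·g/cm³).
e = (32.34 − 39.3) − (92.61516 − 112.1229) / 3.386 = −1.2 km.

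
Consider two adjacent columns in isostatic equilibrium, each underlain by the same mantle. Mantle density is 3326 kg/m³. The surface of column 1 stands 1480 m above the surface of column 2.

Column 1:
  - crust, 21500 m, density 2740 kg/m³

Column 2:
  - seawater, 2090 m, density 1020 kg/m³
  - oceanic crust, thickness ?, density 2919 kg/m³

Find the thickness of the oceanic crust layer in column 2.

Take the compensation level at the base of the deeper column (depth z_c below the surface of column 1) and equate Σ ρ_i t_i down to z_c; mantle fills any gap and the z_c terms cancel.
Column 1: 21500×2740 + (z_c − 21500)×3326
Column 2: 1480×0 + 2090×1020 + x×2919 + (z_c − 1480 − 2090 − x)×3326
The z_c×3326 term appears on both sides and cancels. Collect the known terms of each column as K = Σ(ρt)_known − 3326 × (depth of known layers): K_1 = 58910000 − 3326×21500 = −12599000; K_2 = 2131800 − 3326×(1480 + 2090) = −9742020.
Balance: K_1 = K_2 − x×(3326 − 2919), so x = (K_2 − K_1)/(3326 − 2919) = 2856980/407 = 7020 m.

7020 m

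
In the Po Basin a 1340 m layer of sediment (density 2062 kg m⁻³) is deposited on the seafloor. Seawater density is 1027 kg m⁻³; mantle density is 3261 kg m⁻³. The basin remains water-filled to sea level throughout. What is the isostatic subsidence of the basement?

Submarine loading: the sediment displaces seawater, and the subsidence is in turn flooded, so s (ρ_m − ρ_w) = t (ρ_sed − ρ_w).
s = 1340 m × (2062 − 1027) / (3261 − 1027) = 621 m.

621 m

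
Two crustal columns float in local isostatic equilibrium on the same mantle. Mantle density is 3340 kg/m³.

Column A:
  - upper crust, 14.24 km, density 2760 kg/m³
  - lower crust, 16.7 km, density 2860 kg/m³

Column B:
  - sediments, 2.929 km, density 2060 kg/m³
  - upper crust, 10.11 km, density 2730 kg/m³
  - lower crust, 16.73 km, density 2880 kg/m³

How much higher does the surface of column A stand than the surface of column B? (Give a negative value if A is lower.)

For any compensation level in the mantle, the mantle terms cancel and isostasy reduces to e = (Σt_A − Σt_B) − (Σ(ρt)_A − Σ(ρt)_B) / ρ_m.
Σt_A = 30.94 km; Σt_B = 29.769 km; Σ(ρt)_A = 87064.4; Σ(ρt)_B = 81816.44 (in km·kg/m³).
e = (30.94 − 29.769) − (87064.4 − 81816.44) / 3340 = −0.4 km.

−0.4 km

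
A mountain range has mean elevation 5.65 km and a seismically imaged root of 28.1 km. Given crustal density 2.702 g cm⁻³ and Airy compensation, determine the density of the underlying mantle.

3.25 g cm⁻³

Airy balance: ρ_c h = (ρ_m − ρ_c) r → ρ_m = ρ_c (1 + h/r).
ρ_m = 2.702 × (1 + 5.65 km/28.1 km) = 3.25 g cm⁻³.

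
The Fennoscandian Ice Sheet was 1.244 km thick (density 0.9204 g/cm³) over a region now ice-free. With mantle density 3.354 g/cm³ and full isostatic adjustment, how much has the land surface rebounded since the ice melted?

0.341 km

Removing the load lets mantle flow back in; uplift u satisfies ρ_ice t = ρ_m u.
u = t ρ_ice/ρ_m = 1.244 km × 0.9204/3.354 = 0.341 km.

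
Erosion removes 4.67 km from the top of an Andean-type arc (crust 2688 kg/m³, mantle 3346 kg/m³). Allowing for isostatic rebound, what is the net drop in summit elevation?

Rebound u = e ρ_c/ρ_m = 4.67 km × 2688/3346 = 3.752 km.
Net surface drop = e − u = 4.67 km − 3.752 km = e (ρ_m − ρ_c)/ρ_m = 0.918 km.

0.918 km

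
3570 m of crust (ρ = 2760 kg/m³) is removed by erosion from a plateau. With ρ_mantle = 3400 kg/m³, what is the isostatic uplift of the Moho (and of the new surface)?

Unloading: uplift u = e ρ_c/ρ_m = 3570 m × 2760/3400 = 2900 m.

2900 m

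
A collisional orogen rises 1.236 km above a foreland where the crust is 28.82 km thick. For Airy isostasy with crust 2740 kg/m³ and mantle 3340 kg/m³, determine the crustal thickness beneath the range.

Root depth r = h ρ_c / (ρ_m − ρ_c) = 1.236 km × 2740 / 600 = 5.644 km.
Total thickness = T + h + r = 28.82 km + 1.236 km + 5.644 km = 35.7 km.

35.7 km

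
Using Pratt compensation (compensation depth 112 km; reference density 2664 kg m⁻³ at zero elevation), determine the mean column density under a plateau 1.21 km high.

Pratt balance: ρ_ref D = ρ (D + h).
ρ = ρ_ref D/(D + h) = 2664 × 112 km/(112 km + 1.21 km) = 2640 kg m⁻³.

2640 kg m⁻³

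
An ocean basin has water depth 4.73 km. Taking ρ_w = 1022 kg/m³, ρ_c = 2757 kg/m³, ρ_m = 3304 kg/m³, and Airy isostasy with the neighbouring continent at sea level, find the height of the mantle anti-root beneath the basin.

15 km

Balancing pressure at the compensation depth: replacing crust with seawater at the top is compensated by replacing crust with mantle at the base: d (ρ_c − ρ_w) = a (ρ_m − ρ_c).
a = d (ρ_c − ρ_w)/(ρ_m − ρ_c) = 4.73 km × 1735/547 = 15 km.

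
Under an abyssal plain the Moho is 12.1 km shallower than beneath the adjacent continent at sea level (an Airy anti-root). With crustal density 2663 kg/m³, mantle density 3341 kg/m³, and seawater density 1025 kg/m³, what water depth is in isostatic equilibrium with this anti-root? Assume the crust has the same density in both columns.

Replacing a thickness d of crust by seawater at the top must be balanced by replacing crust with mantle at the base: d (ρ_c − ρ_w) = a (ρ_m − ρ_c).
d = a (ρ_m − ρ_c)/(ρ_c − ρ_w) = 12.1 km × 678/1638 = 5.01 km.

5.01 km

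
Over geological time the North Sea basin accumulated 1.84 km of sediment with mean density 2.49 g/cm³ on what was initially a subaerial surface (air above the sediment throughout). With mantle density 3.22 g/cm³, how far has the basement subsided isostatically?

Subaerial load: s = t ρ_sed / ρ_m = 1.84 km × 2.49/3.22 = 1.42 km.

1.42 km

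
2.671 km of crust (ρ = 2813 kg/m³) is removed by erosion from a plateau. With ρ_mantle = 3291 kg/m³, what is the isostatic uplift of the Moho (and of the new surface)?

Unloading: uplift u = e ρ_c/ρ_m = 2.671 km × 2813/3291 = 2.28 km.

2.28 km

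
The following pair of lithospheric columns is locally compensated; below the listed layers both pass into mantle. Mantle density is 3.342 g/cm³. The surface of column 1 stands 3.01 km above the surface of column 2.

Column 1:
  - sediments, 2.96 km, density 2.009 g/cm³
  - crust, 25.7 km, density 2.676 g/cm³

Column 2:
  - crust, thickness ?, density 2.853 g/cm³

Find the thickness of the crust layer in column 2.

Take the compensation level at the base of the deeper column (depth z_c below the surface of column 1) and equate Σ ρ_i t_i down to z_c; mantle fills any gap and the z_c terms cancel.
Column 1: 2.96×2.009 + 25.7×2.676 + (z_c − 28.66)×3.342
Column 2: 3.01×0 + x×2.853 + (z_c − 3.01 − 0 − x)×3.342
The z_c×3.342 term appears on both sides and cancels. Collect the known terms of each column as K = Σ(ρt)_known − 3.342 × (depth of known layers): K_1 = 74.71984 − 3.342×28.66 = −21.06188; K_2 = 0 − 3.342×(3.01 + 0) = −10.05942.
Balance: K_1 = K_2 − x×(3.342 − 2.853), so x = (K_2 − K_1)/(3.342 − 2.853) = 11.0025/0.489 = 22.5 km.

22.5 km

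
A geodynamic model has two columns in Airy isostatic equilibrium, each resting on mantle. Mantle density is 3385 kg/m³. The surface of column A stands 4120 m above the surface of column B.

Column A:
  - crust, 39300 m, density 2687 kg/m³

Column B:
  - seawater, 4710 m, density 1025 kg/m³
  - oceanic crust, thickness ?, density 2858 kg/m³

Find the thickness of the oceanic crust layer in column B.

Take the compensation level at the base of the deeper column (depth z_c below the surface of column A) and equate Σ ρ_i t_i down to z_c; mantle fills any gap and the z_c terms cancel.
Column A: 39300×2687 + (z_c − 39300)×3385
Column B: 4120×0 + 4710×1025 + x×2858 + (z_c − 4120 − 4710 − x)×3385
The z_c×3385 term appears on both sides and cancels. Collect the known terms of each column as K = Σ(ρt)_known − 3385 × (depth of known layers): K_A = 105599100 − 3385×39300 = −27431400; K_B = 4827750 − 3385×(4120 + 4710) = −25061800.
Balance: K_A = K_B − x×(3385 − 2858), so x = (K_B − K_A)/(3385 − 2858) = 2369600/527 = 4500 m.

4500 m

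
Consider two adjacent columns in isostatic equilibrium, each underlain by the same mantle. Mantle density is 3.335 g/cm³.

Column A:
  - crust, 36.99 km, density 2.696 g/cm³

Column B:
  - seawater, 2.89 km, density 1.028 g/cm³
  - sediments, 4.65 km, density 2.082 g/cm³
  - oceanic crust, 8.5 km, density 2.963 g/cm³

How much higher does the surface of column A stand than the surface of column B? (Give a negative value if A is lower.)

For any compensation level in the mantle, the mantle terms cancel and isostasy reduces to e = (Σt_A − Σt_B) − (Σ(ρt)_A − Σ(ρt)_B) / ρ_m.
Σt_A = 36.99 km; Σt_B = 16.04 km; Σ(ρt)_A = 99.72504; Σ(ρt)_B = 37.83772 (in km·g/cm³).
e = (36.99 − 16.04) − (99.72504 − 37.83772) / 3.335 = 2.39 km.

2.39 km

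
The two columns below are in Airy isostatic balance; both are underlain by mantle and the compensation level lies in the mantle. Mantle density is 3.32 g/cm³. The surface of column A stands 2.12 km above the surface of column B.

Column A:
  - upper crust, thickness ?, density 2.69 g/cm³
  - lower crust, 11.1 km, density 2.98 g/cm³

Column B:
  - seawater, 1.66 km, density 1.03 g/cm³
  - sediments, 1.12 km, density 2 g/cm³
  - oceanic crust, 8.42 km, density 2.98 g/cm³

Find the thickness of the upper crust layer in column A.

18.1 km

Take the compensation level at the base of the deeper column (depth z_c below the surface of column A) and equate Σ ρ_i t_i down to z_c; mantle fills any gap and the z_c terms cancel.
Column A: x×2.69 + 11.1×2.98 + (z_c − 11.1 − x)×3.32
Column B: 2.12×0 + 1.66×1.03 + 1.12×2 + 8.42×2.98 + (z_c − 2.12 − 11.2)×3.32
The z_c×3.32 term appears on both sides and cancels. Collect the known terms of each column as K = Σ(ρt)_known − 3.32 × (depth of known layers): K_A = 33.078 − 3.32×11.1 = −3.774; K_B = 29.0414 − 3.32×(2.12 + 11.2) = −15.181.
Balance: K_A − x×(3.32 − 2.69) = K_B, so x = (K_A − K_B)/(3.32 − 2.69) = 11.407/0.63 = 18.1 km.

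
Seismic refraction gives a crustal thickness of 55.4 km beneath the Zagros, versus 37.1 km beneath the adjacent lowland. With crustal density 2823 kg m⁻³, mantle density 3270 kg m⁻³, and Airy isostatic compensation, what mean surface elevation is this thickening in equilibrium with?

2.5 km

Excess crust Δ = 55.4 km − 37.1 km = 18.3 km, split between elevation h and root r with h + r = Δ.
Airy balance ρ_c h = (ρ_m − ρ_c) r gives r = h ρ_c/(ρ_m − ρ_c), so h (1 + ρ_c/(ρ_m − ρ_c)) = Δ, i.e. h = Δ (ρ_m − ρ_c)/ρ_m.
h = 18.3 km × 447/3270 = 2.5 km.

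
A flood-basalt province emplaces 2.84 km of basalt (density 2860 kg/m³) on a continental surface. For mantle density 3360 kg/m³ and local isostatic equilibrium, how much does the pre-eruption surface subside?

Subaerial loading: s = t ρ_load / ρ_m.
s = 2.84 km × 2860/3360 = 2.42 km.

2.42 km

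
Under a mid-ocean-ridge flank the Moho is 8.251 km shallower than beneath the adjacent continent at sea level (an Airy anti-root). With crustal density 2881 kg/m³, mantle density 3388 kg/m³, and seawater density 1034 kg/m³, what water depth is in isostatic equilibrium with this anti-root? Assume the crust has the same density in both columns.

Replacing a thickness d of crust by seawater at the top must be balanced by replacing crust with mantle at the base: d (ρ_c − ρ_w) = a (ρ_m − ρ_c).
d = a (ρ_m − ρ_c)/(ρ_c − ρ_w) = 8.251 km × 507/1847 = 2.26 km.

2.26 km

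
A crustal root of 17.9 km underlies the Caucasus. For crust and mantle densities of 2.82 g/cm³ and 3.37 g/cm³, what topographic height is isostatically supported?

3.49 km

Equating mass per unit area of the two columns: ρ_c h = (ρ_m − ρ_c) r.
h = r (ρ_m − ρ_c) / ρ_c = 17.9 km × (3.37 − 2.82) / 2.82 = 3.49 km.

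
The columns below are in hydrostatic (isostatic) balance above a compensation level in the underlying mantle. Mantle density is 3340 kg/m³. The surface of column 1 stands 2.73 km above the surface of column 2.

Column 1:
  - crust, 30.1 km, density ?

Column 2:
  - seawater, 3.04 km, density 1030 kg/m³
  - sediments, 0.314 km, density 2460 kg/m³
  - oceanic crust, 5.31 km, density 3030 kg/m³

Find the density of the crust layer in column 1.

2740 kg/m³

Take the compensation level at the base of the deeper column (depth z_c below the surface of column 1) and equate Σ ρ_i t_i down to z_c; mantle fills any gap and the z_c terms cancel.
Column 1: 30.1×ρ + (z_c − 30.1)×3340
Column 2: 2.73×0 + 3.04×1030 + 0.314×2460 + 5.31×3030 + (z_c − 2.73 − 8.664)×3340
The z_c×3340 term appears on both sides and cancels. Collect the known terms of each column as K = Σ(ρt)_known − 3340 × (depth of known layers): K_1 = 0 − 3340×30.1 = −100534; K_2 = 19992.94 − 3340×(2.73 + 8.664) = −18063.02.
Balance: K_1 + 30.1×ρ = K_2, so ρ = (K_2 − K_1)/30.1 = 82471/30.1 = 2740 kg/m³.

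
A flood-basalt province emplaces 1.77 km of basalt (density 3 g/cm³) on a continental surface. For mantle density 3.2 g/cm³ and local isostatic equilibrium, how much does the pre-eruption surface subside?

1.66 km

Subaerial loading: s = t ρ_load / ρ_m.
s = 1.77 km × 3/3.2 = 1.66 km.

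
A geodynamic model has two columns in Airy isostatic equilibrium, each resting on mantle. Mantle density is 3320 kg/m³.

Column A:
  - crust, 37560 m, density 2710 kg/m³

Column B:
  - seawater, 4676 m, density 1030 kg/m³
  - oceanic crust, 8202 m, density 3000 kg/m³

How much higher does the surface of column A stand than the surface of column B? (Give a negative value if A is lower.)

2890 m

For any compensation level in the mantle, the mantle terms cancel and isostasy reduces to e = (Σt_A − Σt_B) − (Σ(ρt)_A − Σ(ρt)_B) / ρ_m.
Σt_A = 37560 m; Σt_B = 12878 m; Σ(ρt)_A = 101787600; Σ(ρt)_B = 29422280 (in m·kg/m³).
e = (37560 − 12878) − (101787600 − 29422280) / 3320 = 2890 m.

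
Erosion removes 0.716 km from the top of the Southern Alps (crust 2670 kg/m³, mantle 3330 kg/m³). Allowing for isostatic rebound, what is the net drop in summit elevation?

0.142 km

Rebound u = e ρ_c/ρ_m = 0.716 km × 2670/3330 = 0.5741 km.
Net surface drop = e − u = 0.716 km − 0.5741 km = e (ρ_m − ρ_c)/ρ_m = 0.142 km.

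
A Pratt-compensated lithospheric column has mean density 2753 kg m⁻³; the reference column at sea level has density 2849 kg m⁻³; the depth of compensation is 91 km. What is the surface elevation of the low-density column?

3.17 km

ρ_ref D = ρ (D + h) → h = D (ρ_ref − ρ)/ρ.
h = 91 km × (2849 − 2753)/2753 = 3.17 km.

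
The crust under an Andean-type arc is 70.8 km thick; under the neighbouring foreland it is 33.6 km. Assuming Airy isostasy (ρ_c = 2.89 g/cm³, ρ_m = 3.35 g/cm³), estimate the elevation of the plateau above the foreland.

5.11 km

Excess crust Δ = 70.8 km − 33.6 km = 37.2 km, split between elevation h and root r with h + r = Δ.
Airy balance ρ_c h = (ρ_m − ρ_c) r gives r = h ρ_c/(ρ_m − ρ_c), so h (1 + ρ_c/(ρ_m − ρ_c)) = Δ, i.e. h = Δ (ρ_m − ρ_c)/ρ_m.
h = 37.2 km × 0.46/3.35 = 5.11 km.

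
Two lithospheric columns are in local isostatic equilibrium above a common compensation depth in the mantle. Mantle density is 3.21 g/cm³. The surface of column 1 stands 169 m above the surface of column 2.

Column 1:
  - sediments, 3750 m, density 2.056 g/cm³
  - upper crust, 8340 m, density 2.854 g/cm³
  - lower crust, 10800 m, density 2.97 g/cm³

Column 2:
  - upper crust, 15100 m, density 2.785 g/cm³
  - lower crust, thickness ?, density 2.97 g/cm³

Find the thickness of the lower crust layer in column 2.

12200 m

Take the compensation level at the base of the deeper column (depth z_c below the surface of column 1) and equate Σ ρ_i t_i down to z_c; mantle fills any gap and the z_c terms cancel.
Column 1: 3750×2.056 + 8340×2.854 + 10800×2.97 + (z_c − 22890)×3.21
Column 2: 169×0 + 15100×2.785 + x×2.97 + (z_c − 169 − 15100 − x)×3.21
The z_c×3.21 term appears on both sides and cancels. Collect the known terms of each column as K = Σ(ρt)_known − 3.21 × (depth of known layers): K_1 = 63588.36 − 3.21×22890 = −9888.54; K_2 = 42053.5 − 3.21×(169 + 15100) = −6959.99.
Balance: K_1 = K_2 − x×(3.21 − 2.97), so x = (K_2 − K_1)/(3.21 − 2.97) = 2928.55/0.24 = 12200 m.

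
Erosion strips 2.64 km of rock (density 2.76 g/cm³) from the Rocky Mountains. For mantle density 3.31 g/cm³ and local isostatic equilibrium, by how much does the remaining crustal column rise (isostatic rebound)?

2.2 km

Unloading: uplift u = e ρ_c/ρ_m = 2.64 km × 2.76/3.31 = 2.2 km.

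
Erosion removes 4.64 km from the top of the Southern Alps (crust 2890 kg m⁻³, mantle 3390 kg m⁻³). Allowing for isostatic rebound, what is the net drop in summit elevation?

0.684 km

Rebound u = e ρ_c/ρ_m = 4.64 km × 2890/3390 = 3.956 km.
Net surface drop = e − u = 4.64 km − 3.956 km = e (ρ_m − ρ_c)/ρ_m = 0.684 km.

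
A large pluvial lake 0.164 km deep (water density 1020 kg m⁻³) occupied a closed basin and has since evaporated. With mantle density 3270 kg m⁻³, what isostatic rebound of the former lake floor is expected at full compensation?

0.0512 km

u = d ρ_w/ρ_m = 0.164 km × 1020/3270 = 0.0512 km.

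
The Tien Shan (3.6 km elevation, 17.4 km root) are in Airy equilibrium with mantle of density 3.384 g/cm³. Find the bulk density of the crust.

2.8 g/cm³

ρ_c h = (ρ_m − ρ_c) r → ρ_c (h + r) = ρ_m r → ρ_c = ρ_m r / (h + r).
ρ_c = 3.384 × 17.4 km / (3.6 km + 17.4 km) = 2.8 g/cm³.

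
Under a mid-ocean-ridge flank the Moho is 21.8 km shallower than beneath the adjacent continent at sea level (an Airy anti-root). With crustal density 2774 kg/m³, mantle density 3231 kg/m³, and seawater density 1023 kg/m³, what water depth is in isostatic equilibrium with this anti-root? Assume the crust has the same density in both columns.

5.69 km

Replacing a thickness d of crust by seawater at the top must be balanced by replacing crust with mantle at the base: d (ρ_c − ρ_w) = a (ρ_m − ρ_c).
d = a (ρ_m − ρ_c)/(ρ_c − ρ_w) = 21.8 km × 457/1751 = 5.69 km.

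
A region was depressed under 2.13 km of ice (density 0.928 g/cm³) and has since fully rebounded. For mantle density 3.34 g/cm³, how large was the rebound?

Removing the load lets mantle flow back in; uplift u satisfies ρ_ice t = ρ_m u.
u = t ρ_ice/ρ_m = 2.13 km × 0.928/3.34 = 0.592 km.

0.592 km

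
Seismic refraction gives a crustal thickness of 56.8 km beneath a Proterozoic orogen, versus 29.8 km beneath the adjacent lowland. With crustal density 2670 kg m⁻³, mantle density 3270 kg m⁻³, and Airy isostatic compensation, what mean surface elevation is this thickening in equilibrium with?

4.95 km

Excess crust Δ = 56.8 km − 29.8 km = 27 km, split between elevation h and root r with h + r = Δ.
Airy balance ρ_c h = (ρ_m − ρ_c) r gives r = h ρ_c/(ρ_m − ρ_c), so h (1 + ρ_c/(ρ_m − ρ_c)) = Δ, i.e. h = Δ (ρ_m − ρ_c)/ρ_m.
h = 27 km × 600/3270 = 4.95 km.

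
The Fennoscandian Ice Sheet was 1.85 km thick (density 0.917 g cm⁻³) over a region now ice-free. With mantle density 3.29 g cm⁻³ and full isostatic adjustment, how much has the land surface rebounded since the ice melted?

Removing the load lets mantle flow back in; uplift u satisfies ρ_ice t = ρ_m u.
u = t ρ_ice/ρ_m = 1.85 km × 0.917/3.29 = 0.516 km.

0.516 km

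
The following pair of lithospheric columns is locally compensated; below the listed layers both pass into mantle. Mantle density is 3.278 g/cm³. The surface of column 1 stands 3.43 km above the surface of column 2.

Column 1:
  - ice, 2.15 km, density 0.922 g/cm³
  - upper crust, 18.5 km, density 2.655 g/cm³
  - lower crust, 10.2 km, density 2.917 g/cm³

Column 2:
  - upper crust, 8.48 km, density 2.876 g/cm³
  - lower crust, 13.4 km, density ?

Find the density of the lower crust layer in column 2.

2.86 g/cm³

Take the compensation level at the base of the deeper column (depth z_c below the surface of column 1) and equate Σ ρ_i t_i down to z_c; mantle fills any gap and the z_c terms cancel.
Column 1: 2.15×0.922 + 18.5×2.655 + 10.2×2.917 + (z_c − 30.85)×3.278
Column 2: 3.43×0 + 8.48×2.876 + 13.4×ρ + (z_c − 3.43 − 21.88)×3.278
The z_c×3.278 term appears on both sides and cancels. Collect the known terms of each column as K = Σ(ρt)_known − 3.278 × (depth of known layers): K_1 = 80.8532 − 3.278×30.85 = −20.2731; K_2 = 24.38848 − 3.278×(3.43 + 21.88) = −58.5777.
Balance: K_1 = K_2 + 13.4×ρ, so ρ = (K_1 − K_2)/13.4 = 38.3046/13.4 = 2.86 g/cm³.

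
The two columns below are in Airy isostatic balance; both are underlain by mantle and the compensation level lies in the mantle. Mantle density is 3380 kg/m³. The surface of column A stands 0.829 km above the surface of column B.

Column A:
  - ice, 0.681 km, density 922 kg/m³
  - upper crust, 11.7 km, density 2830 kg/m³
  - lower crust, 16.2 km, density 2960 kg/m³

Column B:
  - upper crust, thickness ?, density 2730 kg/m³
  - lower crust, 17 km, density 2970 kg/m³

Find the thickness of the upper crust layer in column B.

7.91 km

Take the compensation level at the base of the deeper column (depth z_c below the surface of column A) and equate Σ ρ_i t_i down to z_c; mantle fills any gap and the z_c terms cancel.
Column A: 0.681×922 + 11.7×2830 + 16.2×2960 + (z_c − 28.581)×3380
Column B: 0.829×0 + x×2730 + 17×2970 + (z_c − 0.829 − 17 − x)×3380
The z_c×3380 term appears on both sides and cancels. Collect the known terms of each column as K = Σ(ρt)_known − 3380 × (depth of known layers): K_A = 81690.882 − 3380×28.581 = −14912.898; K_B = 50490 − 3380×(0.829 + 17) = −9772.02.
Balance: K_A = K_B − x×(3380 − 2730), so x = (K_B − K_A)/(3380 − 2730) = 5140.88/650 = 7.91 km.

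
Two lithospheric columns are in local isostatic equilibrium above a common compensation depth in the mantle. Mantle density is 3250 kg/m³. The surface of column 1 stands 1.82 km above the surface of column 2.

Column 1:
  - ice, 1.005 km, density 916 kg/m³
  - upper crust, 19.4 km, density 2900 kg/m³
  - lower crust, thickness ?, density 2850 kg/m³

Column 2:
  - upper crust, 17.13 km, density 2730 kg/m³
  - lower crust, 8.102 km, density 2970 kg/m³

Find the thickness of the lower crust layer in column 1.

Take the compensation level at the base of the deeper column (depth z_c below the surface of column 1) and equate Σ ρ_i t_i down to z_c; mantle fills any gap and the z_c terms cancel.
Column 1: 1.005×916 + 19.4×2900 + x×2850 + (z_c − 20.405 − x)×3250
Column 2: 1.82×0 + 17.13×2730 + 8.102×2970 + (z_c − 1.82 − 25.232)×3250
The z_c×3250 term appears on both sides and cancels. Collect the known terms of each column as K = Σ(ρt)_known − 3250 × (depth of known layers): K_1 = 57180.58 − 3250×20.405 = −9135.67; K_2 = 70827.84 − 3250×(1.82 + 25.232) = −17091.16.
Balance: K_1 − x×(3250 − 2850) = K_2, so x = (K_1 − K_2)/(3250 − 2850) = 7955.49/400 = 19.9 km.

19.9 km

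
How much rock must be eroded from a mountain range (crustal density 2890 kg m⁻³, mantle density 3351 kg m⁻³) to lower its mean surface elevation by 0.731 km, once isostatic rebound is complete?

5.31 km

Net drop Δ = e − u = e − e ρ_c/ρ_m = e (ρ_m − ρ_c)/ρ_m.
e = Δ ρ_m/(ρ_m − ρ_c) = 0.731 km × 3351/461 = 5.31 km.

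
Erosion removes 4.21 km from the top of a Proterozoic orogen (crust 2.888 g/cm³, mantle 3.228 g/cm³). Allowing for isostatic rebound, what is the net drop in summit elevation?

0.443 km

Rebound u = e ρ_c/ρ_m = 4.21 km × 2.888/3.228 = 3.767 km.
Net surface drop = e − u = 4.21 km − 3.767 km = e (ρ_m − ρ_c)/ρ_m = 0.443 km.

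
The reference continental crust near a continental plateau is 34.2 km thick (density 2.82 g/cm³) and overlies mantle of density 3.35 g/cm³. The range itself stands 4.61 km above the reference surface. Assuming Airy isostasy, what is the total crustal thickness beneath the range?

63.3 km

Root depth r = h ρ_c / (ρ_m − ρ_c) = 4.61 km × 2.82 / 0.53 = 24.53 km.
Total thickness = T + h + r = 34.2 km + 4.61 km + 24.53 km = 63.3 km.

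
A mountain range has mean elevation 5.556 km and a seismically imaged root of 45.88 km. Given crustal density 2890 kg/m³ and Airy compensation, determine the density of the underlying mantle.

Airy balance: ρ_c h = (ρ_m − ρ_c) r → ρ_m = ρ_c (1 + h/r).
ρ_m = 2890 × (1 + 5.556 km/45.88 km) = 3240 kg/m³.

3240 kg/m³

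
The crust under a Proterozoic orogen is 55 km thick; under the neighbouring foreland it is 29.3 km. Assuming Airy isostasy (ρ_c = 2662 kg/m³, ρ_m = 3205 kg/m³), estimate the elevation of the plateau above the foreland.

Excess crust Δ = 55 km − 29.3 km = 25.7 km, split between elevation h and root r with h + r = Δ.
Airy balance ρ_c h = (ρ_m − ρ_c) r gives r = h ρ_c/(ρ_m − ρ_c), so h (1 + ρ_c/(ρ_m − ρ_c)) = Δ, i.e. h = Δ (ρ_m − ρ_c)/ρ_m.
h = 25.7 km × 543/3205 = 4.35 km.

4.35 km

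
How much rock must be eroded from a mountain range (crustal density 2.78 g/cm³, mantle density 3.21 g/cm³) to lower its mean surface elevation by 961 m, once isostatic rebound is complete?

7170 m

Net drop Δ = e − u = e − e ρ_c/ρ_m = e (ρ_m − ρ_c)/ρ_m.
e = Δ ρ_m/(ρ_m − ρ_c) = 961 m × 3.21/0.43 = 7170 m.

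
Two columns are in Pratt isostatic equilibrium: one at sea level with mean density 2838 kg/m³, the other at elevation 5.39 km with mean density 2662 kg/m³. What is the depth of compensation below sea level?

ρ_ref D = ρ (D + h) → D (ρ_ref − ρ) = ρ h.
D = ρ h/(ρ_ref − ρ) = 2662 × 5.39 km/(2838 − 2662) = 81.5 km.

81.5 km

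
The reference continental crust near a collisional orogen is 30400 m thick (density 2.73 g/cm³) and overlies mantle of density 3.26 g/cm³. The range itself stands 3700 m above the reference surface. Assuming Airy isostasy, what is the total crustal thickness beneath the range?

Root depth r = h ρ_c / (ρ_m − ρ_c) = 3700 m × 2.73 / 0.53 = 19060 m.
Total thickness = T + h + r = 30400 m + 3700 m + 19060 m = 53200 m.

53200 m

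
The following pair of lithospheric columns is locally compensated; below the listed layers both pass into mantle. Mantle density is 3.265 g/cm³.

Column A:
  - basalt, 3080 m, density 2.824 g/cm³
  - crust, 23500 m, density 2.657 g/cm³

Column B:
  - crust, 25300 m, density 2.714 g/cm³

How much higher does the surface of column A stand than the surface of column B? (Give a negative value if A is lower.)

For any compensation level in the mantle, the mantle terms cancel and isostasy reduces to e = (Σt_A − Σt_B) − (Σ(ρt)_A − Σ(ρt)_B) / ρ_m.
Σt_A = 26580 m; Σt_B = 25300 m; Σ(ρt)_A = 71137.42; Σ(ρt)_B = 68664.2 (in m·g/cm³).
e = (26580 − 25300) − (71137.42 − 68664.2) / 3.265 = 523 m.

523 m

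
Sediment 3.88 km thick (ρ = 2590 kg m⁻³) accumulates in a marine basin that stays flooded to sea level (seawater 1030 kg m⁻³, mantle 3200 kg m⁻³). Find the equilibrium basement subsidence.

2.79 km

Submarine loading: the sediment displaces seawater, and the subsidence is in turn flooded, so s (ρ_m − ρ_w) = t (ρ_sed − ρ_w).
s = 3.88 km × (2590 − 1030) / (3200 − 1030) = 2.79 km.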